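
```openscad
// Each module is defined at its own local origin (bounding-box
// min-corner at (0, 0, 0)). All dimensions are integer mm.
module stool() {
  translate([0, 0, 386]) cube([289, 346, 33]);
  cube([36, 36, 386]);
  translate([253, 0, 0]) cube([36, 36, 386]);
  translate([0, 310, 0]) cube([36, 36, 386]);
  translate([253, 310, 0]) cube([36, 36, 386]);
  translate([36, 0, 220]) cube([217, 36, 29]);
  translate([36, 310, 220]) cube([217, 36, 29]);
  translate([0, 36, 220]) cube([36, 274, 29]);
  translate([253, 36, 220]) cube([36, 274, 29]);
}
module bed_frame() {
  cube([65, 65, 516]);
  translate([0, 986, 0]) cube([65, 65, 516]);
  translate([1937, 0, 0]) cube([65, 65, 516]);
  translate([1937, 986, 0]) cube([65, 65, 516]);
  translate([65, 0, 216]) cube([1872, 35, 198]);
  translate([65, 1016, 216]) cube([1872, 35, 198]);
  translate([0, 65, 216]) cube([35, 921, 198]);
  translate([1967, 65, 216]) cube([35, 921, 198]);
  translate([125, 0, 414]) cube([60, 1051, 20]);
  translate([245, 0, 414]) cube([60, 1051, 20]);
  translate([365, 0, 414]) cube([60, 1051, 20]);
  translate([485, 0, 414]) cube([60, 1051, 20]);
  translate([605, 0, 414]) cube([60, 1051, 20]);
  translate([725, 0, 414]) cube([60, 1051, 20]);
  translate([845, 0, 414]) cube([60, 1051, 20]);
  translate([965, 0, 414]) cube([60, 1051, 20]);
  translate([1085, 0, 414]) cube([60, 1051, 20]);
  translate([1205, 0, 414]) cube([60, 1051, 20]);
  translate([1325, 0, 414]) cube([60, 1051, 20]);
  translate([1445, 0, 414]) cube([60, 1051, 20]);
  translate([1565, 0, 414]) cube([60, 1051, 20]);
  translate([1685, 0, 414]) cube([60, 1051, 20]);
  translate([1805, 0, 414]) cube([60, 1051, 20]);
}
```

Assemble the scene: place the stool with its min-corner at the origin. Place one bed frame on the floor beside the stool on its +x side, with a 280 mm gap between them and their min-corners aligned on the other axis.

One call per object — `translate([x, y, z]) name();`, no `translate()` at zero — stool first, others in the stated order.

stool();
translate([569, 0, 0]) bed_frame();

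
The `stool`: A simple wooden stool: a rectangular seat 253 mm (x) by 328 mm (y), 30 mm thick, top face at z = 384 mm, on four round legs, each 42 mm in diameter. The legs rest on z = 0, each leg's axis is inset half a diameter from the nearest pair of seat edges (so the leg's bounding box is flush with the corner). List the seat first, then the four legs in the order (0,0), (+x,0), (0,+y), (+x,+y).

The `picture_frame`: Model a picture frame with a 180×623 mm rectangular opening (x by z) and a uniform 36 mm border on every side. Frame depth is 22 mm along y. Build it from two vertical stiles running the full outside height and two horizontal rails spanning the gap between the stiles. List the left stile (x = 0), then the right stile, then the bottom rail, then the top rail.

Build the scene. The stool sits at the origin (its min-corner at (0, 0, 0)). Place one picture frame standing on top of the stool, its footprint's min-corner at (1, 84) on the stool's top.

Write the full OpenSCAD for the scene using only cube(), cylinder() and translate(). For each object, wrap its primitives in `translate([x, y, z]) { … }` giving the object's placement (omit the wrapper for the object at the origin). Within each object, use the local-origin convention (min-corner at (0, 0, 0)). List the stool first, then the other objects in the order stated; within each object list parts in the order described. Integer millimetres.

translate([0, 0, 354]) cube([253, 328, 30]);
translate([21, 21, 0]) cylinder(h = 354, r = 21);
translate([232, 21, 0]) cylinder(h = 354, r = 21);
translate([21, 307, 0]) cylinder(h = 354, r = 21);
translate([232, 307, 0]) cylinder(h = 354, r = 21);
translate([1, 84, 384]) {
  cube([36, 22, 695]);
  translate([216, 0, 0]) cube([36, 22, 695]);
  translate([36, 0, 0]) cube([180, 22, 36]);
  translate([36, 0, 659]) cube([180, 22, 36]);
}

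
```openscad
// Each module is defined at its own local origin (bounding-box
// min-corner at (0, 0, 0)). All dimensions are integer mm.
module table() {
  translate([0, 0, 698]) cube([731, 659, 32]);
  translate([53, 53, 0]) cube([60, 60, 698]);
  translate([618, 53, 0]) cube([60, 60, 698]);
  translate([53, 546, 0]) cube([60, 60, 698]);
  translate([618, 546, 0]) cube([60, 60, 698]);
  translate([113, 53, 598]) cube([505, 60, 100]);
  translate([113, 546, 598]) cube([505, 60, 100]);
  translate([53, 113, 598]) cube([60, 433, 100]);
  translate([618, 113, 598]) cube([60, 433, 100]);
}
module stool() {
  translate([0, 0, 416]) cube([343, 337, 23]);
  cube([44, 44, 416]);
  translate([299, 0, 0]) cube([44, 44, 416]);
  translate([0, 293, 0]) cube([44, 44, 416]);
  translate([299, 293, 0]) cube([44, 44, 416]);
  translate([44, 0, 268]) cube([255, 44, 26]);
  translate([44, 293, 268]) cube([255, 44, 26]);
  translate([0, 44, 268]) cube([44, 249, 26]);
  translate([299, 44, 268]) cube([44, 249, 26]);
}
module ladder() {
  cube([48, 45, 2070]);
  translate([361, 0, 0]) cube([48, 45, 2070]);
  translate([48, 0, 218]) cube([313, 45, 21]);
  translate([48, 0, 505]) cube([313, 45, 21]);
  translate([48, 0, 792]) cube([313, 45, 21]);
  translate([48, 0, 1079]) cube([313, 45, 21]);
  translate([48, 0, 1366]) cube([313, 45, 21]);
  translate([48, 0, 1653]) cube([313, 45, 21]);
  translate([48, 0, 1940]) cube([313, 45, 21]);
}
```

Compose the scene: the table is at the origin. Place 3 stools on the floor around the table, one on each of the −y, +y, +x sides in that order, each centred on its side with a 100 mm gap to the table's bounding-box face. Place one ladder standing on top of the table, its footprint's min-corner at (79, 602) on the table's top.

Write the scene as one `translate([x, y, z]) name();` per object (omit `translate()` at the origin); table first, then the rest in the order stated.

table();
translate([194, -437, 0]) stool();
translate([194, 759, 0]) stool();
translate([831, 161, 0]) stool();
translate([79, 602, 730]) ladder();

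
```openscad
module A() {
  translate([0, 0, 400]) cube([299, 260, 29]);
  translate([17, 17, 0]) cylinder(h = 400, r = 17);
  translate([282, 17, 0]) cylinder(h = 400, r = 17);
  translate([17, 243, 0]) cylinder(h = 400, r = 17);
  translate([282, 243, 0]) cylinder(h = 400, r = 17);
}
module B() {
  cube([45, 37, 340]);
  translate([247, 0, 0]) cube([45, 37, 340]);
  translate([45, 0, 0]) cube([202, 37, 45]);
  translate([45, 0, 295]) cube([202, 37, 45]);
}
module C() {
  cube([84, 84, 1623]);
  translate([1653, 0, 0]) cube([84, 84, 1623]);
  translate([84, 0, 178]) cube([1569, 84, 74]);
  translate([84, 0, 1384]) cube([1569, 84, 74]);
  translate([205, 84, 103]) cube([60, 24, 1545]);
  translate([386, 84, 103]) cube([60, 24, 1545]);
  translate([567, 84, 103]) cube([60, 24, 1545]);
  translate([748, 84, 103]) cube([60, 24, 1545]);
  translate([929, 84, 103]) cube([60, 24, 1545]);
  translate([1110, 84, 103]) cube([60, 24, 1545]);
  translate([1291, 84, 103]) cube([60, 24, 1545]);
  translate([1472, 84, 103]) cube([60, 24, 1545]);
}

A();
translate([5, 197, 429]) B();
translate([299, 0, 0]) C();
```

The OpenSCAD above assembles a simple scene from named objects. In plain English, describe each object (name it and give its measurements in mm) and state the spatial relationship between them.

A is a four-legged stool. The seat is 299×260 mm, 29 mm thick, top at z = 429 mm. It stands on four round legs, each 34 mm in diameter, from z = 0 to the seat underside, each leg's axis is inset half a diameter from the nearest pair of seat edges (so the leg's bounding box is flush with the corner).

B is a rectangular picture frame lying in the x–z plane (depth along y). The opening is 202 mm wide (x) by 250 mm tall (z), surrounded by a border 45 mm wide on all four sides. The frame is 37 mm deep and is made of two full-height vertical stiles with two horizontal rails fitted between them.

C is a fence section. Two 84×84 mm posts, 1623 mm tall, stand on the floor with a clear span of 1569 mm between their inner faces. Two horizontal rails of 84×74 mm section span the gap between the posts with their undersides at z = 178 mm and z = 1384 mm, flush with the posts' −y face. 8 pickets, each 60 mm wide, 24 mm thick and 1545 mm tall, are fixed to the +y face of the rails with their bottoms at z = 103 mm, evenly spaced across the span with equal gaps (rounded down to the nearest mm) at the −x end and between each pair — any rounding remainder accumulates at the +x end.

The picture frame is on top of the stool. The fence section is against the stool's +x side, with their −y faces flush.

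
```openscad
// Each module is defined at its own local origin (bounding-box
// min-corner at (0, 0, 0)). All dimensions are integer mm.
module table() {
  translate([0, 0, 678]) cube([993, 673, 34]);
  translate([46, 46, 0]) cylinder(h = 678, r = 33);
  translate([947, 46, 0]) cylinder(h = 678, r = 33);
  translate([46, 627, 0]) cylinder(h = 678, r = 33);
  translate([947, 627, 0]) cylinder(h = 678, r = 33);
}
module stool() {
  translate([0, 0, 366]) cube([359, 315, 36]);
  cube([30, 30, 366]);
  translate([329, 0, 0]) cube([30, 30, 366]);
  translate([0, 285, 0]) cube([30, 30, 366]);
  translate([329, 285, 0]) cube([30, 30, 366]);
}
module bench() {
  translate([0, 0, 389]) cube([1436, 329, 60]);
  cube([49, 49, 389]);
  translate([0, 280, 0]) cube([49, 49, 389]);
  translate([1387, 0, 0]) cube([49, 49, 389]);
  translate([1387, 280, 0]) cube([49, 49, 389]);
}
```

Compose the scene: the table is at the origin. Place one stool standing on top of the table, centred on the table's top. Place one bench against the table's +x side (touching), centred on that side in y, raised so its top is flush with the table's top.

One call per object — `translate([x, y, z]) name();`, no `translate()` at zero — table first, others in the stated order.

table();
translate([317, 179, 712]) stool();
translate([993, 172, 263]) bench();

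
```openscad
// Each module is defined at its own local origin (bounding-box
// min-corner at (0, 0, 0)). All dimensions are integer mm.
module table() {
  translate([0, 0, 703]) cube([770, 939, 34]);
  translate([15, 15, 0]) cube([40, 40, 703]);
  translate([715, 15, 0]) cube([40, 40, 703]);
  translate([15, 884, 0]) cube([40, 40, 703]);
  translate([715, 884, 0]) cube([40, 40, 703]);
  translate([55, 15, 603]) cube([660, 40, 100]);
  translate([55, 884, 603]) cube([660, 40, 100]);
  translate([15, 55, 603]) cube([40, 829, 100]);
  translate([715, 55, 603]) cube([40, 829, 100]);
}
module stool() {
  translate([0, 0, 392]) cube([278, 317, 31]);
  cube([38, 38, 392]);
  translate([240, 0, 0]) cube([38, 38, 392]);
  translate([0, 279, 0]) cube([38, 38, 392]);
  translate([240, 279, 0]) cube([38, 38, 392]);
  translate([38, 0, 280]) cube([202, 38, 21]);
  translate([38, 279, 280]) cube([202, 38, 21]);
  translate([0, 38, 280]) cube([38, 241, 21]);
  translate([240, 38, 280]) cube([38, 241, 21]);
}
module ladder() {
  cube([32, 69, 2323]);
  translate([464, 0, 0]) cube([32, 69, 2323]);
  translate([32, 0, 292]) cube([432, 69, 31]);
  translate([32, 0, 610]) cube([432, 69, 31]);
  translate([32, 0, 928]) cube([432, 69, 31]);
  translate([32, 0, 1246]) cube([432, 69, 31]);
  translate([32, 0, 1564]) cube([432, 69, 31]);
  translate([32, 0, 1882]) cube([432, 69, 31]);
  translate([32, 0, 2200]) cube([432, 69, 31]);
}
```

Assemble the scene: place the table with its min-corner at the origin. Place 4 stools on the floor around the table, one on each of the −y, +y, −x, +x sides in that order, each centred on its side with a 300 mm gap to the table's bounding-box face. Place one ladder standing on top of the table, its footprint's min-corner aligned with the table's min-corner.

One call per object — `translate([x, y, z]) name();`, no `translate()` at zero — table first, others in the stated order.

table();
translate([246, -617, 0]) stool();
translate([246, 1239, 0]) stool();
translate([-578, 311, 0]) stool();
translate([1070, 311, 0]) stool();
translate([0, 0, 737]) ladder();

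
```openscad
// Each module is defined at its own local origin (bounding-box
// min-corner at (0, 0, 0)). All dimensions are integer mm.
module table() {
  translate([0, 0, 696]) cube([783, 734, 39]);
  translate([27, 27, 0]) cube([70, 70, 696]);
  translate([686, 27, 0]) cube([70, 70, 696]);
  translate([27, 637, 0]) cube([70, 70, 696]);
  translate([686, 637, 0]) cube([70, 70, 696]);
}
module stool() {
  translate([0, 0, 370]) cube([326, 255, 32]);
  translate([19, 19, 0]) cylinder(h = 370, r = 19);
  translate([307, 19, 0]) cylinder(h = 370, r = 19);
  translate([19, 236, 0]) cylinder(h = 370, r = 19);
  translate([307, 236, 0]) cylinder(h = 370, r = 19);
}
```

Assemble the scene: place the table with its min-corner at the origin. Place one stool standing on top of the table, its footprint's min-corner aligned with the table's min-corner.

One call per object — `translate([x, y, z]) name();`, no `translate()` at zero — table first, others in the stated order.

table();
translate([0, 0, 735]) stool();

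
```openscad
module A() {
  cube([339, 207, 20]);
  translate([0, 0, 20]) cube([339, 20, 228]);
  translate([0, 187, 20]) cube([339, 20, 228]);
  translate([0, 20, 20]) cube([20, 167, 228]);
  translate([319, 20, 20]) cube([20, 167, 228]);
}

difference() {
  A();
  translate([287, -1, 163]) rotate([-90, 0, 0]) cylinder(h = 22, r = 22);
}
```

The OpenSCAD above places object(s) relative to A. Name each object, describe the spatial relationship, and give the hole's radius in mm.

The subtracted cylinder has r = 22 mm.

A is an open box. The open box has a circular hole through its front wall. The hole's radius is 22 mm.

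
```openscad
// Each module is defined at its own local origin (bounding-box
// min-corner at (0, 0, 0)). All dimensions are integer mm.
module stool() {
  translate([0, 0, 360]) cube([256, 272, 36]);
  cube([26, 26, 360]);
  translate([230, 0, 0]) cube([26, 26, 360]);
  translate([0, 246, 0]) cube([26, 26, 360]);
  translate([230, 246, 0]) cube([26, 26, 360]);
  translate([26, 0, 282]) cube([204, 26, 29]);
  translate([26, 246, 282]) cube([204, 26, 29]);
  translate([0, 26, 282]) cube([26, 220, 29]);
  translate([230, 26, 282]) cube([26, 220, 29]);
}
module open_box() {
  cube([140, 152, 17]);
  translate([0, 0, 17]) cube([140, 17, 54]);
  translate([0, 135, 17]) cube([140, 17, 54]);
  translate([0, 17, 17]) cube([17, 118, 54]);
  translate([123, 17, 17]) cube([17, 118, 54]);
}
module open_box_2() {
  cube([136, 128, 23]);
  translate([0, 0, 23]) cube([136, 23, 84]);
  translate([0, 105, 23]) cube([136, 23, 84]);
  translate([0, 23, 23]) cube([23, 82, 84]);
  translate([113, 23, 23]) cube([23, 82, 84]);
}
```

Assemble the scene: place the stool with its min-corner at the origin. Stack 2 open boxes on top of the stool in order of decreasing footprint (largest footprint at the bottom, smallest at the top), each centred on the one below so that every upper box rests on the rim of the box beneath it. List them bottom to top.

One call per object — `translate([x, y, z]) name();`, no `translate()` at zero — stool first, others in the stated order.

stool();
translate([58, 60, 396]) open_box();
translate([60, 72, 467]) open_box_2();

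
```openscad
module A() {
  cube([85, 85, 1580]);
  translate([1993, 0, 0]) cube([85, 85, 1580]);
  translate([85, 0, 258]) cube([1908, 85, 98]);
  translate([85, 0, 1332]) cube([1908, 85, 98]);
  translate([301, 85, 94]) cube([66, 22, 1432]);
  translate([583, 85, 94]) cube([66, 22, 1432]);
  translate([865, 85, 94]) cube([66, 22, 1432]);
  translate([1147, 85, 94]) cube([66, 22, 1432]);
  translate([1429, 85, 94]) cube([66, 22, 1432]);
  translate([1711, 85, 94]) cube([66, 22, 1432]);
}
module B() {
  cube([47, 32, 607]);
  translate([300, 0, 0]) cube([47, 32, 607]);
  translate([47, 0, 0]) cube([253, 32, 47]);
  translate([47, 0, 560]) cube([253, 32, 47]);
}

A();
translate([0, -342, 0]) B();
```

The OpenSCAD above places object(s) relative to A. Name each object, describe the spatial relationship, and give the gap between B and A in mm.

A is a fence section. B is a picture frame. The picture frame is on the floor beside the fence section on its −y side. The gap between the picture frame and the fence section is 310 mm.

The picture frame's nearest face is 310 mm from the fence section's −y face.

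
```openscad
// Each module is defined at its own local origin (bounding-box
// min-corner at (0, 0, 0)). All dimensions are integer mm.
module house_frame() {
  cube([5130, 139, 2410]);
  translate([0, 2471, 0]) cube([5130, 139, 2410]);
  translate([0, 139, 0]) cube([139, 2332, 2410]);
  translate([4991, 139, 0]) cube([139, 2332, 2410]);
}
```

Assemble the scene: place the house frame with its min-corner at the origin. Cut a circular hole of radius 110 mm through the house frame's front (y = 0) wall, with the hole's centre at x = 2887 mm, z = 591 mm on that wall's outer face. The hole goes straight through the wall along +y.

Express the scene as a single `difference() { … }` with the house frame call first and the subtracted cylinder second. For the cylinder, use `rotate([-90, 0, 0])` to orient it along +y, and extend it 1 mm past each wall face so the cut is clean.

difference() {
  house_frame();
  translate([2887, -1, 591]) rotate([-90, 0, 0]) cylinder(h = 141, r = 110);
}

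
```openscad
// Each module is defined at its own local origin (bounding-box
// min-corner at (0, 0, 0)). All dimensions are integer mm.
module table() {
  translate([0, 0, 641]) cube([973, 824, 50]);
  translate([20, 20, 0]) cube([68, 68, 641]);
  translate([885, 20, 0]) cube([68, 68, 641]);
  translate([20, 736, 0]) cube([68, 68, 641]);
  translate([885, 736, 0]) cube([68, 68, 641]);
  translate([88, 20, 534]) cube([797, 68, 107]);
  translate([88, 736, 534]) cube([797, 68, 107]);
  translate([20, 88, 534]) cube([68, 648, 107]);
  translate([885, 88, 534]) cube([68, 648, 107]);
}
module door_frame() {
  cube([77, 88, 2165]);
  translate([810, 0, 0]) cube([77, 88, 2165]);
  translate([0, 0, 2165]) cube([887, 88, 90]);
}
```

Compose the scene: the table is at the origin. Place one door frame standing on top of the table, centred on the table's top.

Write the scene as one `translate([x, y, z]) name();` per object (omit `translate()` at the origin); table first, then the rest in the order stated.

table();
translate([43, 368, 691]) door_frame();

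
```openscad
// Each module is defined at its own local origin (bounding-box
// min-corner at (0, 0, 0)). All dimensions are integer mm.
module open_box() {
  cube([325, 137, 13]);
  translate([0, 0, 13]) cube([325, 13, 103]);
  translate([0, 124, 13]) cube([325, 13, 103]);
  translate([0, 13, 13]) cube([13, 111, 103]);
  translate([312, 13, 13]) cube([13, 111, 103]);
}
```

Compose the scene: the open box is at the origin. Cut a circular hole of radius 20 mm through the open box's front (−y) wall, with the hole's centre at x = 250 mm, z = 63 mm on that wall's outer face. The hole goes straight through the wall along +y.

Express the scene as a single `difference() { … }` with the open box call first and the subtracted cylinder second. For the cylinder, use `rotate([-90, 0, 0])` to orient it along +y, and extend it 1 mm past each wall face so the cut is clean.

difference() {
  open_box();
  translate([250, -1, 63]) rotate([-90, 0, 0]) cylinder(h = 15, r = 20);
}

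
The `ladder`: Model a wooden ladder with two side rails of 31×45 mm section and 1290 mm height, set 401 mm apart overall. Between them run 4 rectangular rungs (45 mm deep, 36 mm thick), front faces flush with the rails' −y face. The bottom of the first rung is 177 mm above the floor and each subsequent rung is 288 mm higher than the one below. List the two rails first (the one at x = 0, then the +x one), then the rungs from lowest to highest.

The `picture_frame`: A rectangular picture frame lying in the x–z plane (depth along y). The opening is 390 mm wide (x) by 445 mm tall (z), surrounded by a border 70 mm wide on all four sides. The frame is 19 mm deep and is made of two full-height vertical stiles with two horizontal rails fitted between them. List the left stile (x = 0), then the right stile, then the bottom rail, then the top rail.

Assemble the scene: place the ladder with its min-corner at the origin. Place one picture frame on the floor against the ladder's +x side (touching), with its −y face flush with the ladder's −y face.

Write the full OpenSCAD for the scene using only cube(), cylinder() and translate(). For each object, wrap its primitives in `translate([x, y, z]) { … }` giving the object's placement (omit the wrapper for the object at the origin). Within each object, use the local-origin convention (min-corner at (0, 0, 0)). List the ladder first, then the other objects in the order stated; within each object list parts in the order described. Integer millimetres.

cube([31, 45, 1290]);
translate([370, 0, 0]) cube([31, 45, 1290]);
translate([31, 0, 177]) cube([339, 45, 36]);
translate([31, 0, 465]) cube([339, 45, 36]);
translate([31, 0, 753]) cube([339, 45, 36]);
translate([31, 0, 1041]) cube([339, 45, 36]);
translate([401, 0, 0]) {
  cube([70, 19, 585]);
  translate([460, 0, 0]) cube([70, 19, 585]);
  translate([70, 0, 0]) cube([390, 19, 70]);
  translate([70, 0, 515]) cube([390, 19, 70]);
}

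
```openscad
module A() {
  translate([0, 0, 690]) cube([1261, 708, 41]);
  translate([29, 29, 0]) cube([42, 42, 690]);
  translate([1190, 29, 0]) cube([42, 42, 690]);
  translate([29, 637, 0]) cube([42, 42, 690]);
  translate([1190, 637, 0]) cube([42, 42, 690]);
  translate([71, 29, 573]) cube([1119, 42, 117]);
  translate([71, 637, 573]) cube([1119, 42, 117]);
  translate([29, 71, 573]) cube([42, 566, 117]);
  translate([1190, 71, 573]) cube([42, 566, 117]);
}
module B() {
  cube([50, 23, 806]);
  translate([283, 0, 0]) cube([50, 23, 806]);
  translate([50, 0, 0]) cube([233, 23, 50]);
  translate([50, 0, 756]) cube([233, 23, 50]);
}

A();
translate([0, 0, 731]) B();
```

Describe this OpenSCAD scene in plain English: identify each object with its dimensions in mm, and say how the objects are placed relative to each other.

A is a table with a 1261×708 mm rectangular top, 41 mm thick, top surface at z = 731 mm, supported by four 42×42 mm square legs, each inset 29 mm from the nearest pair of top edges, running from the floor. Four apron rails, 42 mm thick and 117 mm tall, run between adjacent legs with their top edges flush with the underside of the top and their outer faces flush with the legs' outer faces.

B is a rectangular picture frame lying in the x–z plane (depth along y). The opening is 233 mm wide (x) by 706 mm tall (z), surrounded by a border 50 mm wide on all four sides. The frame is 23 mm deep and is made of two full-height vertical stiles with two horizontal rails fitted between them.

The picture frame is on top of the table.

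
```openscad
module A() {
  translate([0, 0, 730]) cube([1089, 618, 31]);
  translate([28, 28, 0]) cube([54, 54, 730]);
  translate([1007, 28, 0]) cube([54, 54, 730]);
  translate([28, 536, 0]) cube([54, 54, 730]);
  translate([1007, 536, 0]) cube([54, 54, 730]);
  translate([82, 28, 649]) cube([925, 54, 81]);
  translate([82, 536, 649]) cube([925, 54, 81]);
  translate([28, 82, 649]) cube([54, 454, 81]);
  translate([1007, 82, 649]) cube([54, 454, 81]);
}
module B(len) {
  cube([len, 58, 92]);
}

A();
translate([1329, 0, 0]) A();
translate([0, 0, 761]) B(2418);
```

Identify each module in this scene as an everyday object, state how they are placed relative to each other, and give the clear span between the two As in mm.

Second table starts at x = 1329; first ends at x = 1089; clear span = 1329 − 1089 = 240 mm.

A is a table. B is a beam. A beam spans the tops of two tables. The clear span between the two tables is 240 mm.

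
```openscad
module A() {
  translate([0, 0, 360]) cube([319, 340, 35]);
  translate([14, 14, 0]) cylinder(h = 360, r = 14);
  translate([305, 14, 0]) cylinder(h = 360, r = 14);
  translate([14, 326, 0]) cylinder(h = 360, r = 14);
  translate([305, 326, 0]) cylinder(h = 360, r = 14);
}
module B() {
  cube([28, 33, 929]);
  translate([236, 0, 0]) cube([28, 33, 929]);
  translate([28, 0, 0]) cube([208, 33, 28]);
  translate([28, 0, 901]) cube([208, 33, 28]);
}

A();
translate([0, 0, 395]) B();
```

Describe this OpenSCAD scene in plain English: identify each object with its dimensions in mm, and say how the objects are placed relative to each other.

A is a four-legged stool. The seat is a 319×340×35 mm slab whose top surface is at z = 395 mm; four round legs, each 28 mm in diameter, run from the floor (z = 0) to the underside of the seat, each leg's axis is inset half a diameter from the nearest pair of seat edges (so the leg's bounding box is flush with the corner).

B is a picture frame with a 208×873 mm rectangular opening (x by z) and a uniform 28 mm border on every side. Frame depth is 33 mm along y. It is built from two vertical stiles running the full outside height and two horizontal rails spanning the gap between the stiles.

The picture frame is on top of the stool.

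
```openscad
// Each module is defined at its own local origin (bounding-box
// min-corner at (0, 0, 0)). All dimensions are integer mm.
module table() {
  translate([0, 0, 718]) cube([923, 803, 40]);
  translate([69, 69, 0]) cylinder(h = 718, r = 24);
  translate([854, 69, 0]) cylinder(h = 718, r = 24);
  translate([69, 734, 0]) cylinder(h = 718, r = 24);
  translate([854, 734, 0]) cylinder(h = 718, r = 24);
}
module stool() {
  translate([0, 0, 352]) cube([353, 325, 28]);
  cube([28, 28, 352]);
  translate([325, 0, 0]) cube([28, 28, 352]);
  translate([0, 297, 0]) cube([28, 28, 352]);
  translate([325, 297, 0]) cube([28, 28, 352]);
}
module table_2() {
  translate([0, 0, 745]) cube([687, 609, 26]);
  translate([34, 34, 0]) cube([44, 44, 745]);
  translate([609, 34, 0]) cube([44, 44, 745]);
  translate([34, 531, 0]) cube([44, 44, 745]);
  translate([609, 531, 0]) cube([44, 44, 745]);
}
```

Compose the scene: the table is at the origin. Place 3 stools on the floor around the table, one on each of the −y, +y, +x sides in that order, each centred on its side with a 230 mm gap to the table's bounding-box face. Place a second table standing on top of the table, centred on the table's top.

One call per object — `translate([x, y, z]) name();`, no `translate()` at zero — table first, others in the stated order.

table();
translate([285, -555, 0]) stool();
translate([285, 1033, 0]) stool();
translate([1153, 239, 0]) stool();
translate([118, 97, 758]) table_2();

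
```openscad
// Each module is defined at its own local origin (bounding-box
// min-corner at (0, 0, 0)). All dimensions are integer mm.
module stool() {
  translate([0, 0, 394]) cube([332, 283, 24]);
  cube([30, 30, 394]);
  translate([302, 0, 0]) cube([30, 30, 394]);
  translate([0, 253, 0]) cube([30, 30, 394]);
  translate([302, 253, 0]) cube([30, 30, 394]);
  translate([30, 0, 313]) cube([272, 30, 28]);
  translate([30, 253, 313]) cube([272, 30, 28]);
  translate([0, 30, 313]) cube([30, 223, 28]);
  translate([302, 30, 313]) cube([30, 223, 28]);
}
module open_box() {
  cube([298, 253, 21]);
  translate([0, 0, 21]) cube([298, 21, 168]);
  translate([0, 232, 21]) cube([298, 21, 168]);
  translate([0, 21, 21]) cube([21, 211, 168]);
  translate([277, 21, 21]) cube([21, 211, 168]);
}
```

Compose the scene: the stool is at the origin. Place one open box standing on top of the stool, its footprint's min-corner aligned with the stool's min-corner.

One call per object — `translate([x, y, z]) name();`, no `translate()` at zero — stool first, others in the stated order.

stool();
translate([0, 0, 418]) open_box();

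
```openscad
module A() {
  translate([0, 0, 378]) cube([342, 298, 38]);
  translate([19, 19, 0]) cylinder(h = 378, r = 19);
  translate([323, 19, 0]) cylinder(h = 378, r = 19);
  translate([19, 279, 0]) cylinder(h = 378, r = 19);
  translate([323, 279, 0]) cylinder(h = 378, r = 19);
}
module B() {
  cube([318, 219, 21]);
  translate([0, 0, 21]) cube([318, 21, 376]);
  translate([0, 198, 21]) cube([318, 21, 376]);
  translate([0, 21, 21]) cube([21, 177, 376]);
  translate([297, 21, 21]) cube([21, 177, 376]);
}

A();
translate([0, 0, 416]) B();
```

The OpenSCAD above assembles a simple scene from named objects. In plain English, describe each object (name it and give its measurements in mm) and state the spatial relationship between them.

A is a four-legged stool. The seat is a 342×298×38 mm slab whose top surface is at z = 416 mm; four round legs, each 38 mm in diameter, run from the floor (z = 0) to the underside of the seat, each leg's axis is inset half a diameter from the nearest pair of seat edges (so the leg's bounding box is flush with the corner).

B is an open-topped rectangular box: outside dimensions 318×219×397 mm, with a uniform wall and base thickness of 21 mm. The base is a full 318×219 slab on the floor; four walls sit on top of the base. The front and back walls (the −y and +y sides) span the full width; the two side walls fit between them.

The open box is on top of the stool.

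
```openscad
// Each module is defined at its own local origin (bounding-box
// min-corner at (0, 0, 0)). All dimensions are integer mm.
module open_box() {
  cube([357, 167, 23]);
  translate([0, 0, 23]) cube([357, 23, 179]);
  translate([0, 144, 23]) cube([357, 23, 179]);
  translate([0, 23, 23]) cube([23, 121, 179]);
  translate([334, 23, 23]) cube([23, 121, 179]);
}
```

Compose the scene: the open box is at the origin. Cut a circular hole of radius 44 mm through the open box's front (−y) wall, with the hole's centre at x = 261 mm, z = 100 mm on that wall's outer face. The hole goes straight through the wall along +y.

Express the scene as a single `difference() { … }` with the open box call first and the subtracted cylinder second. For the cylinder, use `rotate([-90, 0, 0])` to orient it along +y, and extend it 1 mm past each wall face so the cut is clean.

difference() {
  open_box();
  translate([261, -1, 100]) rotate([-90, 0, 0]) cylinder(h = 25, r = 44);
}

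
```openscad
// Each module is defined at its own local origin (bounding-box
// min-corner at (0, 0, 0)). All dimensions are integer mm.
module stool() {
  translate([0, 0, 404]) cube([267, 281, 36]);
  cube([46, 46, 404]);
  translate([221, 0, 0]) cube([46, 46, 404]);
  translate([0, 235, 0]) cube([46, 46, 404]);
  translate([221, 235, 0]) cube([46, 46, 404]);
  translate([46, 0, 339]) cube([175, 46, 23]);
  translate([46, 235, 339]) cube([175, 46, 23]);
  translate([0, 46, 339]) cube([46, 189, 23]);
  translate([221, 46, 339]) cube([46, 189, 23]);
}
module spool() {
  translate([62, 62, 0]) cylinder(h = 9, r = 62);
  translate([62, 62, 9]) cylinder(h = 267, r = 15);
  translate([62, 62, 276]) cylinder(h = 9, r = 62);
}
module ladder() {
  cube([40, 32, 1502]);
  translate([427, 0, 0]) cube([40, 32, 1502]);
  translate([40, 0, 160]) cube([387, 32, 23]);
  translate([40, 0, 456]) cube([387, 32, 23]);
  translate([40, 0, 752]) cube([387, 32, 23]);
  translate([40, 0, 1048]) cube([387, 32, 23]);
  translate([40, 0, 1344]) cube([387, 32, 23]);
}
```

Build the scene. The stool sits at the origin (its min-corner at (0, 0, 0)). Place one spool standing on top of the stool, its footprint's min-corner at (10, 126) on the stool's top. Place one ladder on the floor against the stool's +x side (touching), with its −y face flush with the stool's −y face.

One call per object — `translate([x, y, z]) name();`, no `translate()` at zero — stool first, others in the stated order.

stool();
translate([10, 126, 440]) spool();
translate([267, 0, 0]) ladder();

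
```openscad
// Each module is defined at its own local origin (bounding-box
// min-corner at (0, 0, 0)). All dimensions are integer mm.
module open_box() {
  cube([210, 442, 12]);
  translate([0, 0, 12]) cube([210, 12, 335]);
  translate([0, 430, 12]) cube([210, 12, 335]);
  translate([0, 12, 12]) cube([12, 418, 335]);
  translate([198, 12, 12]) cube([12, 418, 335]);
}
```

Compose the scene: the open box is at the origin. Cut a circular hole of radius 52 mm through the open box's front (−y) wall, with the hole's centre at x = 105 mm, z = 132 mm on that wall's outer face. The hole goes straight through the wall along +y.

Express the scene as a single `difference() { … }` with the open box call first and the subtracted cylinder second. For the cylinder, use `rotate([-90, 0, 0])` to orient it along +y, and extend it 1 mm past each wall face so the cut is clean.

difference() {
  open_box();
  translate([105, -1, 132]) rotate([-90, 0, 0]) cylinder(h = 14, r = 52);
}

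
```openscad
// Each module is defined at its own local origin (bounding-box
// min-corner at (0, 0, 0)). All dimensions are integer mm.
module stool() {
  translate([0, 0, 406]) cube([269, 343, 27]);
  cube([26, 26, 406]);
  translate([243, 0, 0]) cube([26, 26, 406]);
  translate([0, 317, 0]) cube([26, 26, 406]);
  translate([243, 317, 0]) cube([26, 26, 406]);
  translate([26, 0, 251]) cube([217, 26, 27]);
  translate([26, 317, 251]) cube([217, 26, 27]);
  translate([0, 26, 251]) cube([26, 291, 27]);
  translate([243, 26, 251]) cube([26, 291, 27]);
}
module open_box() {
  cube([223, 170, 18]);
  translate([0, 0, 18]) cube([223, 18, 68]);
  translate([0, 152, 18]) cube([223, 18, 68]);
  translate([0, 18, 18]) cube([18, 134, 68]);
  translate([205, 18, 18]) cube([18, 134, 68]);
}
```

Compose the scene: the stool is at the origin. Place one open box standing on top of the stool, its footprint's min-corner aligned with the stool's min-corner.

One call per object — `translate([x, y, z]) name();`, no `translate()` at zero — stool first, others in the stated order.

stool();
translate([0, 0, 433]) open_box();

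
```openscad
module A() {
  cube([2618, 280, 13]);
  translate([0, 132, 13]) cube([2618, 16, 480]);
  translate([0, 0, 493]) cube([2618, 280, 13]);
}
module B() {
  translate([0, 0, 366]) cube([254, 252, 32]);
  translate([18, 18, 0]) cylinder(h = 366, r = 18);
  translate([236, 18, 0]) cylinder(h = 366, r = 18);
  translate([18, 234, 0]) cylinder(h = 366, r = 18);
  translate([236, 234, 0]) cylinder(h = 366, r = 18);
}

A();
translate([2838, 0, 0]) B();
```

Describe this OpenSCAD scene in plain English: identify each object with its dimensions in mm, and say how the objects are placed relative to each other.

A is an I-beam lying along x, 2618 mm long. Overall section height 506 mm. Two flanges 280 mm wide (y) and 13 mm thick, one on the floor and one at the top; a web 16 mm thick runs between them, centred on the flange width.

B is a four-legged stool. The seat is a 254×252×32 mm slab whose top surface is at z = 398 mm; four round legs, each 36 mm in diameter, run from the floor (z = 0) to the underside of the seat, each leg's axis is inset half a diameter from the nearest pair of seat edges (so the leg's bounding box is flush with the corner).

The stool is on the floor beside the I-beam on its +x side.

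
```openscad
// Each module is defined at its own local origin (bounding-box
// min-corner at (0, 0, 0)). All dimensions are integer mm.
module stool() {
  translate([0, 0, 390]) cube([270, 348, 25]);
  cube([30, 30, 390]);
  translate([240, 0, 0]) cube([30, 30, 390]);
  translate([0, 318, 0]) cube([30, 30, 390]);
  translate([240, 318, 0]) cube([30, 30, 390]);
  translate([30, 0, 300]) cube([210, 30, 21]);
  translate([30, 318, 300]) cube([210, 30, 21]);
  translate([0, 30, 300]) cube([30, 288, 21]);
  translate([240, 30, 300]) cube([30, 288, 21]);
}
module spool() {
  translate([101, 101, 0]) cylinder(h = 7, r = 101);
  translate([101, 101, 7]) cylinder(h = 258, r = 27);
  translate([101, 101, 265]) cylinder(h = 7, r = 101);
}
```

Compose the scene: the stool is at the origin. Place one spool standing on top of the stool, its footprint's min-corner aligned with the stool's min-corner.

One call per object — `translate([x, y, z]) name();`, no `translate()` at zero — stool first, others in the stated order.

stool();
translate([0, 0, 415]) spool();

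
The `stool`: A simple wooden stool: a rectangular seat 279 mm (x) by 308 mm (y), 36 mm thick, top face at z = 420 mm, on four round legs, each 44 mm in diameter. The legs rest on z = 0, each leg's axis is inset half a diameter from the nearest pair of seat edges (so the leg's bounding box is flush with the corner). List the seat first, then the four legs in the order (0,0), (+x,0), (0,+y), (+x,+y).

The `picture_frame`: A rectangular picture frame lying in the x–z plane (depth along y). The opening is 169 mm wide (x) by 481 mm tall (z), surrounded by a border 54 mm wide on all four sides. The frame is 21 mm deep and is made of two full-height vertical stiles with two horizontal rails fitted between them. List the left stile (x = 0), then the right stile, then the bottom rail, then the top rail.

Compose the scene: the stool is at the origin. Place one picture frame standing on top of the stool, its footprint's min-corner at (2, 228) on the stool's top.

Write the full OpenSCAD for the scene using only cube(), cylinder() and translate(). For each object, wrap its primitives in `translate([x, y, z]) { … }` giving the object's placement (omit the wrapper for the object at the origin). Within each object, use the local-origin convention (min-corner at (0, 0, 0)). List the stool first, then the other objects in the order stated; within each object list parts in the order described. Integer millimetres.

translate([0, 0, 384]) cube([279, 308, 36]);
translate([22, 22, 0]) cylinder(h = 384, r = 22);
translate([257, 22, 0]) cylinder(h = 384, r = 22);
translate([22, 286, 0]) cylinder(h = 384, r = 22);
translate([257, 286, 0]) cylinder(h = 384, r = 22);
translate([2, 228, 420]) {
  cube([54, 21, 589]);
  translate([223, 0, 0]) cube([54, 21, 589]);
  translate([54, 0, 0]) cube([169, 21, 54]);
  translate([54, 0, 535]) cube([169, 21, 54]);
}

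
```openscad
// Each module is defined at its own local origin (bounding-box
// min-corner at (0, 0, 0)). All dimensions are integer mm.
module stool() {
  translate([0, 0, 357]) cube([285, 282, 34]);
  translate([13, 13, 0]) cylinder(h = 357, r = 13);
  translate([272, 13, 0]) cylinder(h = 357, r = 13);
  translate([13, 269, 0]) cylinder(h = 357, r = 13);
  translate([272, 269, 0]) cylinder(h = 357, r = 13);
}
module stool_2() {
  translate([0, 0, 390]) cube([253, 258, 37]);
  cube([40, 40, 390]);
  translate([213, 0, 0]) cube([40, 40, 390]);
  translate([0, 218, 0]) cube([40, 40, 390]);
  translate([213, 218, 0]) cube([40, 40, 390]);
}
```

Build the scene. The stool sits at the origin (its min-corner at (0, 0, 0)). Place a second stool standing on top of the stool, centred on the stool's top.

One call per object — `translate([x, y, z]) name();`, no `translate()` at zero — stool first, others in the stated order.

stool();
translate([16, 12, 391]) stool_2();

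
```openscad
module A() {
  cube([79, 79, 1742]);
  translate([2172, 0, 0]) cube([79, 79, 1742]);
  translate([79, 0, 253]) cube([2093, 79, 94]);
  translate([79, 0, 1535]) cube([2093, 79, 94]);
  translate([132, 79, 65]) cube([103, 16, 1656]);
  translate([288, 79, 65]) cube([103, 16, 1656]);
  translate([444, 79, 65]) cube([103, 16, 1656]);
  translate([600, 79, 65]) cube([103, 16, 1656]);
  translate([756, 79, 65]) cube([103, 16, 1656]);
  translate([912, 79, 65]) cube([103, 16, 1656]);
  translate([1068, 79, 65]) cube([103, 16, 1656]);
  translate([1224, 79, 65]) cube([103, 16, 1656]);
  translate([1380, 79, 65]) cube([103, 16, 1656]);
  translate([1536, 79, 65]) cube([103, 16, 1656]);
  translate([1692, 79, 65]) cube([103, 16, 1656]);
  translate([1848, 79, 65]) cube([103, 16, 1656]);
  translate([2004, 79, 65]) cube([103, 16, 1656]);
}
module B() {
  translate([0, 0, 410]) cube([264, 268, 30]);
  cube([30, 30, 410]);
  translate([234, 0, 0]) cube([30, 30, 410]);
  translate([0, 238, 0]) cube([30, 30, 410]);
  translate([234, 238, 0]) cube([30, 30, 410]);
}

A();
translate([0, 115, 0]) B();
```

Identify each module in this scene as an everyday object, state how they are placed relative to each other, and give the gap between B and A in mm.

A is a fence section. B is a stool. The stool is on the floor beside the fence section on its +y side. The gap between the stool and the fence section is 20 mm.

The stool's nearest face is 20 mm from the fence section's +y face.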